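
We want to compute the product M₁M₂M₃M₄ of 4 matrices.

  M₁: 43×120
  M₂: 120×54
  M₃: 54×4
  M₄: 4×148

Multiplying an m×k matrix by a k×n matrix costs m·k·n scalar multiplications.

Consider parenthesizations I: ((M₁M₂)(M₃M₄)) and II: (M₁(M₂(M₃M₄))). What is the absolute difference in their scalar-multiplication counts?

1100424

Order I = ((M₁M₂)(M₃M₄)): (M₁M₂): 43×120 by 120×54 → 43×54, cost 43·120·54 = 278640; (M₃M₄): 54×4 by 4×148 → 54×148, cost 54·4·148 = 31968; ((M₁M₂)(M₃M₄)): 43×54 by 54×148 → 43×148, cost 43·54·148 = 343656; cumulative 654264. Total 654264.
Order II = (M₁(M₂(M₃M₄))): (M₃M₄): 54×4 by 4×148 → 54×148, cost 54·4·148 = 31968; (M₂(M₃M₄)): 120×54 by 54×148 → 120×148, cost 120·54·148 = 959040; cumulative 991008; (M₁(M₂(M₃M₄))): 43×120 by 120×148 → 43×148, cost 43·120·148 = 763680; cumulative 1754688. Total 1754688.
Difference: |654264 − 1754688| = 1100424.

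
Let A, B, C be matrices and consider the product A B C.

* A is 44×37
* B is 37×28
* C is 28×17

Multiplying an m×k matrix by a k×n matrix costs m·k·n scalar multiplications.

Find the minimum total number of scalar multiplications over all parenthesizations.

45288

Order (A (B C)): (B C): 37×28 by 28×17 → 37×17, cost 37·28·17 = 17612; (A (B C)): 44×37 by 37×17 → 44×17, cost 44·37·17 = 27676; cumulative 45288. Total 45288.
Order ((A B) C): (A B): 44×37 by 37×28 → 44×28, cost 44·37·28 = 45584; ((A B) C): 44×28 by 28×17 → 44×17, cost 44·28·17 = 20944; cumulative 66528. Total 66528.
Minimum: 45288.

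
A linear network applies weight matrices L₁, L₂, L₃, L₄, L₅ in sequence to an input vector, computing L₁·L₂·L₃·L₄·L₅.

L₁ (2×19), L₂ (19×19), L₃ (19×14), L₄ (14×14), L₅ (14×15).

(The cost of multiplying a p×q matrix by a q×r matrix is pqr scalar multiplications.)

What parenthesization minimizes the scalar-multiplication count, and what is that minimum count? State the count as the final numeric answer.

2066

Adjacent pairs: L₁L₂ = 2·19·19 = 722; L₂L₃ = 19·19·14 = 5054; L₃L₄ = 19·14·14 = 3724; L₄L₅ = 14·14·15 = 2940.
Length 3: L₁..L₃: k=1: 0+5054+2·19·14=5586; k=2: 722+0+2·19·14=1254 → min 1254 | L₂..L₄: k=2: 0+3724+19·19·14=8778; k=3: 5054+0+19·14·14=8778 → min 8778 | L₃..L₅: k=3: 0+2940+19·14·15=6930; k=4: 3724+0+19·14·15=7714 → min 6930.
Length 4: L₁..L₄: k=1: 0+8778+2·19·14=9310; k=2: 722+3724+2·19·14=4978; k=3: 1254+0+2·14·14=1646 → min 1646 | L₂..L₅: k=2: 0+6930+19·19·15=12345; k=3: 5054+2940+19·14·15=11984; k=4: 8778+0+19·14·15=12768 → min 11984.
Length 5: L₁..L₅: k=1: 0+11984+2·19·15=12554; k=2: 722+6930+2·19·15=8222; k=3: 1254+2940+2·14·15=4614; k=4: 1646+0+2·14·15=2066 → min 2066.
Optimal parenthesization: ((((L₁·L₂)·L₃)·L₄)·L₅) with cost 2066.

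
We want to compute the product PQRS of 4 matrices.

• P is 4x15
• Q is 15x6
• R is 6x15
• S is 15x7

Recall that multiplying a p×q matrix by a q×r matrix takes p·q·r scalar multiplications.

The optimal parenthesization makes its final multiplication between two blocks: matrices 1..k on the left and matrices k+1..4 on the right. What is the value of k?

Adjacent pairs: PQ = 4·15·6 = 360; QR = 15·6·15 = 1350; RS = 6·15·7 = 630.
Length 3: P..R: k=1: 0+1350+4·15·15=2250; k=2: 360+0+4·6·15=720 → min 720 | Q..S: k=2: 0+630+15·6·7=1260; k=3: 1350+0+15·15·7=2925 → min 1260.
Top-level splits: k=1: (P..P)·(Q..S) → 0+1260+4·15·7 = 1680; k=2: (P..Q)·(R..S) → 360+630+4·6·7 = 1158; k=3: (P..R)·(S..S) → 720+0+4·15·7 = 1140.
Best split is after R, i.e. k = 3.

3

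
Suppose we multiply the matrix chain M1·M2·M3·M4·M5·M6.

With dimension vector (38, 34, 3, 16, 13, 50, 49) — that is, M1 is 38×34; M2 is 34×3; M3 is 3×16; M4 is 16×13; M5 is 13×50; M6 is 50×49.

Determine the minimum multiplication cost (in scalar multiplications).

Adjacent pairs: M1M2 = 38·34·3 = 3876; M2M3 = 34·3·16 = 1632; M3M4 = 3·16·13 = 624; M4M5 = 16·13·50 = 10400; M5M6 = 13·50·49 = 31850.
Length 3: M1..M3: k=1: 0+1632+38·34·16=22304; k=2: 3876+0+38·3·16=5700 → min 5700 | M2..M4: k=2: 0+624+34·3·13=1950; k=3: 1632+0+34·16·13=8704 → min 1950 | M3..M5: k=3: 0+10400+3·16·50=12800; k=4: 624+0+3·13·50=2574 → min 2574 | M4..M6: k=4: 0+31850+16·13·49=42042; k=5: 10400+0+16·50·49=49600 → min 42042.
Length 4: M1..M4: k=1: 0+1950+38·34·13=18746; k=2: 3876+624+38·3·13=5982; k=3: 5700+0+38·16·13=13604 → min 5982 | M2..M5: k=2: 0+2574+34·3·50=7674; k=3: 1632+10400+34·16·50=39232; k=4: 1950+0+34·13·50=24050 → min 7674 | M3..M6: k=3: 0+42042+3·16·49=44394; k=4: 624+31850+3·13·49=34385; k=5: 2574+0+3·50·49=9924 → min 9924.
Length 5: M1..M5: k=1: 0+7674+38·34·50=72274; k=2: 3876+2574+38·3·50=12150; k=3: 5700+10400+38·16·50=46500; k=4: 5982+0+38·13·50=30682 → min 12150 | M2..M6: k=2: 0+9924+34·3·49=14922; k=3: 1632+42042+34·16·49=70330; k=4: 1950+31850+34·13·49=55458; k=5: 7674+0+34·50·49=90974 → min 14922.
Length 6: M1..M6: k=1: 0+14922+38·34·49=78230; k=2: 3876+9924+38·3·49=19386; k=3: 5700+42042+38·16·49=77534; k=4: 5982+31850+38·13·49=62038; k=5: 12150+0+38·50·49=105250 → min 19386.
Optimal order: ((M1·M2)·(((M3·M4)·M5)·M6)) with cost 19386.

19386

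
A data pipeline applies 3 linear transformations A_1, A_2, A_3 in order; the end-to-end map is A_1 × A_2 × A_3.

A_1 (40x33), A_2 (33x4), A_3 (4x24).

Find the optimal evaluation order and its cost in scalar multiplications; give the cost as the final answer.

9120

(A_1 × (A_2 × A_3)): cost 34848.
((A_1 × A_2) × A_3): cost 9120.
Optimal: ((A_1 × A_2) × A_3) with cost 9120.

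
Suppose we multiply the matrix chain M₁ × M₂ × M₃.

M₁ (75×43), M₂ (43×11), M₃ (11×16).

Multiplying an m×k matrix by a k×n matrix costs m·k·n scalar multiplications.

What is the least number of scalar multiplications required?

Order (M₁ × (M₂ × M₃)): (M₂ × M₃): 43×11 by 11×16 → 43×16, cost 43·11·16 = 7568; (M₁ × (M₂ × M₃)): 75×43 by 43×16 → 75×16, cost 75·43·16 = 51600; cumulative 59168. Total 59168.
Order ((M₁ × M₂) × M₃): (M₁ × M₂): 75×43 by 43×11 → 75×11, cost 75·43·11 = 35475; ((M₁ × M₂) × M₃): 75×11 by 11×16 → 75×16, cost 75·11·16 = 13200; cumulative 48675. Total 48675.
Minimum: 48675.

48675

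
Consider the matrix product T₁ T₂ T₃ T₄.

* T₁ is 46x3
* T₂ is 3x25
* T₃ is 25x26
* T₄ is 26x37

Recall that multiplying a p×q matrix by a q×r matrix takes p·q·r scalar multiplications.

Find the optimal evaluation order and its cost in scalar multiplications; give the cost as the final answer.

Adjacent pairs: T₁T₂ = 46·3·25 = 3450; T₂T₃ = 3·25·26 = 1950; T₃T₄ = 25·26·37 = 24050.
Length 3: T₁..T₃: k=1: 0+1950+46·3·26=5538; k=2: 3450+0+46·25·26=33350 → min 5538 | T₂..T₄: k=2: 0+24050+3·25·37=26825; k=3: 1950+0+3·26·37=4836 → min 4836.
Length 4: T₁..T₄: k=1: 0+4836+46·3·37=9942; k=2: 3450+24050+46·25·37=70050; k=3: 5538+0+46·26·37=49790 → min 9942.
Optimal parenthesization: (T₁ ((T₂ T₃) T₄)) with cost 9942.

9942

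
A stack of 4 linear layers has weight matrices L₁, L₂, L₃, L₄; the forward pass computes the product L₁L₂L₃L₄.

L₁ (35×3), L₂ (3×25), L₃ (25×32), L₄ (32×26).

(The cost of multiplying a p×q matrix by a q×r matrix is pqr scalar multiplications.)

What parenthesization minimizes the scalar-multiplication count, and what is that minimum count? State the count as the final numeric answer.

7626

Adjacent pairs: L₁L₂ = 35·3·25 = 2625; L₂L₃ = 3·25·32 = 2400; L₃L₄ = 25·32·26 = 20800.
Length 3: L₁..L₃: k=1: 0+2400+35·3·32=5760; k=2: 2625+0+35·25·32=30625 → min 5760 | L₂..L₄: k=2: 0+20800+3·25·26=22750; k=3: 2400+0+3·32·26=4896 → min 4896.
Length 4: L₁..L₄: k=1: 0+4896+35·3·26=7626; k=2: 2625+20800+35·25·26=46175; k=3: 5760+0+35·32·26=34880 → min 7626.
Optimal parenthesization: (L₁((L₂L₃)L₄)) with cost 7626.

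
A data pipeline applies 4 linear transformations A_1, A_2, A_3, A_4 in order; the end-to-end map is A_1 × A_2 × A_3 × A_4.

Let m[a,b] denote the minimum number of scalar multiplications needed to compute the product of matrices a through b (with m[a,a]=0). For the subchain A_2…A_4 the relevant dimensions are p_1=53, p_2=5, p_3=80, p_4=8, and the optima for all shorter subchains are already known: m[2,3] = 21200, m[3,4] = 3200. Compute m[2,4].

m[2,4] = min over k∈[2,3] of m[2,k]+m[k+1,4]+p_{1}·p_k·p_{4}.
k=2: 0 + 3200 + 53·5·8 = 5320; k=3: 21200 + 0 + 53·80·8 = 55120.
Minimum: 5320 at k=2.

5320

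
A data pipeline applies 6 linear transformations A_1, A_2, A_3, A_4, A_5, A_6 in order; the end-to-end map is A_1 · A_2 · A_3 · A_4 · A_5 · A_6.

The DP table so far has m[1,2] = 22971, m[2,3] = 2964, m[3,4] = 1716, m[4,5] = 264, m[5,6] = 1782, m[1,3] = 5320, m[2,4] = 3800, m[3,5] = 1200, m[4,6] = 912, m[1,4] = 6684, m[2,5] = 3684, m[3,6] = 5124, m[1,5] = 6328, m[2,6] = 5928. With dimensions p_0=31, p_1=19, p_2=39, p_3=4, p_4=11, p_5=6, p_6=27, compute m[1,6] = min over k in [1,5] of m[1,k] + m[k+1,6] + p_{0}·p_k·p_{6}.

9580

m[1,6] = min over k∈[1,5] of m[1,k]+m[k+1,6]+p_{0}·p_k·p_{6}.
k=1: 0 + 5928 + 31·19·27 = 21831; k=2: 22971 + 5124 + 31·39·27 = 60738; k=3: 5320 + 912 + 31·4·27 = 9580; k=4: 6684 + 1782 + 31·11·27 = 17673; k=5: 6328 + 0 + 31·6·27 = 11350.
Minimum: 9580 at k=3.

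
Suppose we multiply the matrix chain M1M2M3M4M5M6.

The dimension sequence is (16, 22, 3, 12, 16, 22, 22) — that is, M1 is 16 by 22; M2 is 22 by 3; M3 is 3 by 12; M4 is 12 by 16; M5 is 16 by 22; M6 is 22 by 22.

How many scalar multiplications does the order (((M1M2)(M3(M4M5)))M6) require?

14872

(M1M2): 16×22 by 22×3 → 16×3, cost 16·22·3 = 1056
(M4M5): 12×16 by 16×22 → 12×22, cost 12·16·22 = 4224
(M3(M4M5)): 3×12 by 12×22 → 3×22, cost 3·12·22 = 792; cumulative 5016
((M1M2)(M3(M4M5))): 16×3 by 3×22 → 16×22, cost 16·3·22 = 1056; cumulative 7128
(((M1M2)(M3(M4M5)))M6): 16×22 by 22×22 → 16×22, cost 16·22·22 = 7744; cumulative 14872
Total: 14872 scalar multiplications.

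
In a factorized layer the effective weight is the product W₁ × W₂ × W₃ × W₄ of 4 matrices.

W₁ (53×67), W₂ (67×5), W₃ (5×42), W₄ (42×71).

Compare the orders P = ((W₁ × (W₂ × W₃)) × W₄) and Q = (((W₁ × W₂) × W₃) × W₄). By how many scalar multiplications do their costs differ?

Order P = ((W₁ × (W₂ × W₃)) × W₄): (W₂ × W₃): 67×5 by 5×42 → 67×42, cost 67·5·42 = 14070; (W₁ × (W₂ × W₃)): 53×67 by 67×42 → 53×42, cost 53·67·42 = 149142; cumulative 163212; ((W₁ × (W₂ × W₃)) × W₄): 53×42 by 42×71 → 53×71, cost 53·42·71 = 158046; cumulative 321258. Total 321258.
Order Q = (((W₁ × W₂) × W₃) × W₄): (W₁ × W₂): 53×67 by 67×5 → 53×5, cost 53·67·5 = 17755; ((W₁ × W₂) × W₃): 53×5 by 5×42 → 53×42, cost 53·5·42 = 11130; cumulative 28885; (((W₁ × W₂) × W₃) × W₄): 53×42 by 42×71 → 53×71, cost 53·42·71 = 158046; cumulative 186931. Total 186931.
Difference: |321258 − 186931| = 134327.

134327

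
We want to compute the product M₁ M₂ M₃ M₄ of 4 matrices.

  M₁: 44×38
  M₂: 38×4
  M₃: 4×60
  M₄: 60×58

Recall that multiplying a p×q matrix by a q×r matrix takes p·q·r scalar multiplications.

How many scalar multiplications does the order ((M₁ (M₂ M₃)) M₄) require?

(M₂ M₃): 38×4 by 4×60 → 38×60, cost 38·4·60 = 9120
(M₁ (M₂ M₃)): 44×38 by 38×60 → 44×60, cost 44·38·60 = 100320; cumulative 109440
((M₁ (M₂ M₃)) M₄): 44×60 by 60×58 → 44×58, cost 44·60·58 = 153120; cumulative 262560
Total: 262560 scalar multiplications.

262560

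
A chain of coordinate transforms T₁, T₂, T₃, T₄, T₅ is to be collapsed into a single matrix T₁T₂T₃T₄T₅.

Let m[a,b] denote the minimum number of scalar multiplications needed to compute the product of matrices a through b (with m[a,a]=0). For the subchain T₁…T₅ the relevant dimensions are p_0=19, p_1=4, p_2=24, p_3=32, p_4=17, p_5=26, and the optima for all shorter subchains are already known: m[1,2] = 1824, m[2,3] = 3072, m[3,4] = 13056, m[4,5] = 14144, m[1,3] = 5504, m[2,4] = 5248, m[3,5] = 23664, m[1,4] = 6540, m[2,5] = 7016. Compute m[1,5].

m[1,5] = min over k∈[1,4] of m[1,k]+m[k+1,5]+p_{0}·p_k·p_{5}.
k=1: 0 + 7016 + 19·4·26 = 8992; k=2: 1824 + 23664 + 19·24·26 = 37344; k=3: 5504 + 14144 + 19·32·26 = 35456; k=4: 6540 + 0 + 19·17·26 = 14938.
Minimum: 8992 at k=1.

8992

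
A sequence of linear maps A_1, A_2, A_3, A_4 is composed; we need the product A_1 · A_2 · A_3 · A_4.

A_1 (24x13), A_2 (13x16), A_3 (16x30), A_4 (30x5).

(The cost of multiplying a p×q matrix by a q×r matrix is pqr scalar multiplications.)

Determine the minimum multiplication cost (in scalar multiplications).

5000

Adjacent pairs: A_1A_2 = 24·13·16 = 4992; A_2A_3 = 13·16·30 = 6240; A_3A_4 = 16·30·5 = 2400.
Length 3: A_1..A_3: k=1: 0+6240+24·13·30=15600; k=2: 4992+0+24·16·30=16512 → min 15600 | A_2..A_4: k=2: 0+2400+13·16·5=3440; k=3: 6240+0+13·30·5=8190 → min 3440.
Length 4: A_1..A_4: k=1: 0+3440+24·13·5=5000; k=2: 4992+2400+24·16·5=9312; k=3: 15600+0+24·30·5=19200 → min 5000.
Optimal order: (A_1 · (A_2 · (A_3 · A_4))) with cost 5000.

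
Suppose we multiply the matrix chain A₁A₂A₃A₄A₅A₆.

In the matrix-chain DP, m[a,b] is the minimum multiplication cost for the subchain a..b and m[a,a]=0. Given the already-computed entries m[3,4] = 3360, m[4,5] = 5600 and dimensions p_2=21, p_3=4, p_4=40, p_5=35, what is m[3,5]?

8540

m[3,5] = min over k∈[3,4] of m[3,k]+m[k+1,5]+p_{2}·p_k·p_{5}.
k=3: 0 + 5600 + 21·4·35 = 8540; k=4: 3360 + 0 + 21·40·35 = 32760.
Minimum: 8540 at k=3.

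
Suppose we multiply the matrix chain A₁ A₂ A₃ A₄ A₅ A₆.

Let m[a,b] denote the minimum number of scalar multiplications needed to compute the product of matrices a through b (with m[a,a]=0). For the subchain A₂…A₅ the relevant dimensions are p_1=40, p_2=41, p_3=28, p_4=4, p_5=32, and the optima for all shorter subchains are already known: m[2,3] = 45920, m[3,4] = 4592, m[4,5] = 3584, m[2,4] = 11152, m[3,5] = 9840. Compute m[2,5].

m[2,5] = min over k∈[2,4] of m[2,k]+m[k+1,5]+p_{1}·p_k·p_{5}.
k=2: 0 + 9840 + 40·41·32 = 62320; k=3: 45920 + 3584 + 40·28·32 = 85344; k=4: 11152 + 0 + 40·4·32 = 16272.
Minimum: 16272 at k=4.

16272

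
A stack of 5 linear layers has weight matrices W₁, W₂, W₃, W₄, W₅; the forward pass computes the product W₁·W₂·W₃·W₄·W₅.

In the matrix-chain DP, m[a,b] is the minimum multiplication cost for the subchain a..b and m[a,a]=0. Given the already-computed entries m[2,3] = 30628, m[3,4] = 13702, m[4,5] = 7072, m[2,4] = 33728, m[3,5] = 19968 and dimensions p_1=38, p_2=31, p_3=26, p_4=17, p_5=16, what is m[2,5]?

38816

m[2,5] = min over k∈[2,4] of m[2,k]+m[k+1,5]+p_{1}·p_k·p_{5}.
k=2: 0 + 19968 + 38·31·16 = 38816; k=3: 30628 + 7072 + 38·26·16 = 53508; k=4: 33728 + 0 + 38·17·16 = 44064.
Minimum: 38816 at k=2.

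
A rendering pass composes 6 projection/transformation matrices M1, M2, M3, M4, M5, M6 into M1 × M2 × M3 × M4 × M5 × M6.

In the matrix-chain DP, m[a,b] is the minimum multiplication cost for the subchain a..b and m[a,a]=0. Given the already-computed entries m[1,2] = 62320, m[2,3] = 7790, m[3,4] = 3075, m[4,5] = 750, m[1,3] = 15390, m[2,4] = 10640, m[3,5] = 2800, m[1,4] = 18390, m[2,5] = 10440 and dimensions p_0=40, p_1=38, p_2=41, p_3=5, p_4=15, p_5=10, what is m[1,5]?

18140

m[1,5] = min over k∈[1,4] of m[1,k]+m[k+1,5]+p_{0}·p_k·p_{5}.
k=1: 0 + 10440 + 40·38·10 = 25640; k=2: 62320 + 2800 + 40·41·10 = 81520; k=3: 15390 + 750 + 40·5·10 = 18140; k=4: 18390 + 0 + 40·15·10 = 24390.
Minimum: 18140 at k=3.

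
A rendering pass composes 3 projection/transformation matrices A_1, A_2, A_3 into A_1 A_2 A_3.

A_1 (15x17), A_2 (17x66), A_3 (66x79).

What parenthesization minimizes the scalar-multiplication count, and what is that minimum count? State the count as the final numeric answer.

95040

(A_1 (A_2 A_3)): cost 108783.
((A_1 A_2) A_3): cost 95040.
Optimal: ((A_1 A_2) A_3) with cost 95040.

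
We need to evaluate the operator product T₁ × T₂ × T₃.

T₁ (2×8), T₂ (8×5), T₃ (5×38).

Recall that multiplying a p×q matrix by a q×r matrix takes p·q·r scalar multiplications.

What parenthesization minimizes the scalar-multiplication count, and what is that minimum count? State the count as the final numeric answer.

(T₁ × (T₂ × T₃)): cost 2128.
((T₁ × T₂) × T₃): cost 460.
Optimal: ((T₁ × T₂) × T₃) with cost 460.

460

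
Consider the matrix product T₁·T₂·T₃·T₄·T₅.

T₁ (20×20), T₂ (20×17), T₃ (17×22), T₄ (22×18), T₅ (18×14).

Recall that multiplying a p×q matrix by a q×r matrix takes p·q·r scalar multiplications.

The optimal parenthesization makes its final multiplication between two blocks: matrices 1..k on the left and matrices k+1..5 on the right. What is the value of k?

Adjacent pairs: T₁T₂ = 20·20·17 = 6800; T₂T₃ = 20·17·22 = 7480; T₃T₄ = 17·22·18 = 6732; T₄T₅ = 22·18·14 = 5544.
Length 3: T₁..T₃: k=1: 0+7480+20·20·22=16280; k=2: 6800+0+20·17·22=14280 → min 14280 | T₂..T₄: k=2: 0+6732+20·17·18=12852; k=3: 7480+0+20·22·18=15400 → min 12852 | T₃..T₅: k=3: 0+5544+17·22·14=10780; k=4: 6732+0+17·18·14=11016 → min 10780.
Length 4: T₁..T₄: k=1: 0+12852+20·20·18=20052; k=2: 6800+6732+20·17·18=19652; k=3: 14280+0+20·22·18=22200 → min 19652 | T₂..T₅: k=2: 0+10780+20·17·14=15540; k=3: 7480+5544+20·22·14=19184; k=4: 12852+0+20·18·14=17892 → min 15540.
Top-level splits: k=1: (T₁..T₁)·(T₂..T₅) → 0+15540+20·20·14 = 21140; k=2: (T₁..T₂)·(T₃..T₅) → 6800+10780+20·17·14 = 22340; k=3: (T₁..T₃)·(T₄..T₅) → 14280+5544+20·22·14 = 25984; k=4: (T₁..T₄)·(T₅..T₅) → 19652+0+20·18·14 = 24692.
Best split is after T₁, i.e. k = 1.

1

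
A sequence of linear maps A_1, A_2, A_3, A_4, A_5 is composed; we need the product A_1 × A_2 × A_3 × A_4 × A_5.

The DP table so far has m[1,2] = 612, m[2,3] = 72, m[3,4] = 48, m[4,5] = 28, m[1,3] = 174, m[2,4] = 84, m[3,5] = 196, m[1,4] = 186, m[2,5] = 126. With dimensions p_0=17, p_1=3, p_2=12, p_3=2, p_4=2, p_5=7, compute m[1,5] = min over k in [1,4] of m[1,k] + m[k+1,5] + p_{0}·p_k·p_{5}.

424

m[1,5] = min over k∈[1,4] of m[1,k]+m[k+1,5]+p_{0}·p_k·p_{5}.
k=1: 0 + 126 + 17·3·7 = 483; k=2: 612 + 196 + 17·12·7 = 2236; k=3: 174 + 28 + 17·2·7 = 440; k=4: 186 + 0 + 17·2·7 = 424.
Minimum: 424 at k=4.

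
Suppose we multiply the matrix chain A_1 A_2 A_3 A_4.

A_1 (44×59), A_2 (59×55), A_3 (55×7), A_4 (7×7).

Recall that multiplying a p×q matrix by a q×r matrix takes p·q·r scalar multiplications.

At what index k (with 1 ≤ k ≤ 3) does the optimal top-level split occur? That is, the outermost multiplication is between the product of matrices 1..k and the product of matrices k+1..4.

3

Adjacent pairs: A_1A_2 = 44·59·55 = 142780; A_2A_3 = 59·55·7 = 22715; A_3A_4 = 55·7·7 = 2695.
Length 3: A_1..A_3: k=1: 0+22715+44·59·7=40887; k=2: 142780+0+44·55·7=159720 → min 40887 | A_2..A_4: k=2: 0+2695+59·55·7=25410; k=3: 22715+0+59·7·7=25606 → min 25410.
Top-level splits: k=1: (A_1..A_1)·(A_2..A_4) → 0+25410+44·59·7 = 43582; k=2: (A_1..A_2)·(A_3..A_4) → 142780+2695+44·55·7 = 162415; k=3: (A_1..A_3)·(A_4..A_4) → 40887+0+44·7·7 = 43043.
Best split is after A_3, i.e. k = 3.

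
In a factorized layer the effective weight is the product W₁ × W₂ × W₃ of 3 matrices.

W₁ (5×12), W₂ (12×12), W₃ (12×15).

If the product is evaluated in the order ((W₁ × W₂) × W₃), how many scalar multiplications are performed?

1620

(W₁ × W₂): 5×12 by 12×12 → 5×12, cost 5·12·12 = 720
((W₁ × W₂) × W₃): 5×12 by 12×15 → 5×15, cost 5·12·15 = 900; cumulative 1620
Total: 1620 scalar multiplications.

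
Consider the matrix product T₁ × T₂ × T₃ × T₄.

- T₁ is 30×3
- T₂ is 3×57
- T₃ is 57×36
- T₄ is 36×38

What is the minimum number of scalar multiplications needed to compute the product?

13680

Adjacent pairs: T₁T₂ = 30·3·57 = 5130; T₂T₃ = 3·57·36 = 6156; T₃T₄ = 57·36·38 = 77976.
Length 3: T₁..T₃: k=1: 0+6156+30·3·36=9396; k=2: 5130+0+30·57·36=66690 → min 9396 | T₂..T₄: k=2: 0+77976+3·57·38=84474; k=3: 6156+0+3·36·38=10260 → min 10260.
Length 4: T₁..T₄: k=1: 0+10260+30·3·38=13680; k=2: 5130+77976+30·57·38=148086; k=3: 9396+0+30·36·38=50436 → min 13680.
Optimal order: (T₁ × ((T₂ × T₃) × T₄)) with cost 13680.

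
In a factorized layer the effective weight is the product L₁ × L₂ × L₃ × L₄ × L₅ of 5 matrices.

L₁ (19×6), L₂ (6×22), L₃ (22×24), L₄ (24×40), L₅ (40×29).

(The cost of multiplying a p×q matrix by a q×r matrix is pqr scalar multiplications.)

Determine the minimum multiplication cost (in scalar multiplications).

19194

Adjacent pairs: L₁L₂ = 19·6·22 = 2508; L₂L₃ = 6·22·24 = 3168; L₃L₄ = 22·24·40 = 21120; L₄L₅ = 24·40·29 = 27840.
Length 3: L₁..L₃: k=1: 0+3168+19·6·24=5904; k=2: 2508+0+19·22·24=12540 → min 5904 | L₂..L₄: k=2: 0+21120+6·22·40=26400; k=3: 3168+0+6·24·40=8928 → min 8928 | L₃..L₅: k=3: 0+27840+22·24·29=43152; k=4: 21120+0+22·40·29=46640 → min 43152.
Length 4: L₁..L₄: k=1: 0+8928+19·6·40=13488; k=2: 2508+21120+19·22·40=40348; k=3: 5904+0+19·24·40=24144 → min 13488 | L₂..L₅: k=2: 0+43152+6·22·29=46980; k=3: 3168+27840+6·24·29=35184; k=4: 8928+0+6·40·29=15888 → min 15888.
Length 5: L₁..L₅: k=1: 0+15888+19·6·29=19194; k=2: 2508+43152+19·22·29=57782; k=3: 5904+27840+19·24·29=46968; k=4: 13488+0+19·40·29=35528 → min 19194.
Optimal order: (L₁ × (((L₂ × L₃) × L₄) × L₅)) with cost 19194.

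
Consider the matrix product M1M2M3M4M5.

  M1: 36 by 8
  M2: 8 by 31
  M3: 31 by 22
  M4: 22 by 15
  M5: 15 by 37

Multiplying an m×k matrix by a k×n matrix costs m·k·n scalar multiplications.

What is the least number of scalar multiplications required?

Adjacent pairs: M1M2 = 36·8·31 = 8928; M2M3 = 8·31·22 = 5456; M3M4 = 31·22·15 = 10230; M4M5 = 22·15·37 = 12210.
Length 3: M1..M3: k=1: 0+5456+36·8·22=11792; k=2: 8928+0+36·31·22=33480 → min 11792 | M2..M4: k=2: 0+10230+8·31·15=13950; k=3: 5456+0+8·22·15=8096 → min 8096 | M3..M5: k=3: 0+12210+31·22·37=37444; k=4: 10230+0+31·15·37=27435 → min 27435.
Length 4: M1..M4: k=1: 0+8096+36·8·15=12416; k=2: 8928+10230+36·31·15=35898; k=3: 11792+0+36·22·15=23672 → min 12416 | M2..M5: k=2: 0+27435+8·31·37=36611; k=3: 5456+12210+8·22·37=24178; k=4: 8096+0+8·15·37=12536 → min 12536.
Length 5: M1..M5: k=1: 0+12536+36·8·37=23192; k=2: 8928+27435+36·31·37=77655; k=3: 11792+12210+36·22·37=53306; k=4: 12416+0+36·15·37=32396 → min 23192.
Optimal order: (M1(((M2M3)M4)M5)) with cost 23192.

23192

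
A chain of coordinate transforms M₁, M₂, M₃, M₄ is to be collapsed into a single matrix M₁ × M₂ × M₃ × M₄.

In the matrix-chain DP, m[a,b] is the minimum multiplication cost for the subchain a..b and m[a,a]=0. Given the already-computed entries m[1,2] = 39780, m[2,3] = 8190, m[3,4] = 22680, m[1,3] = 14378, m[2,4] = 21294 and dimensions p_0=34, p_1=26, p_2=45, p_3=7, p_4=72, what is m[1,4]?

31514

m[1,4] = min over k∈[1,3] of m[1,k]+m[k+1,4]+p_{0}·p_k·p_{4}.
k=1: 0 + 21294 + 34·26·72 = 84942; k=2: 39780 + 22680 + 34·45·72 = 172620; k=3: 14378 + 0 + 34·7·72 = 31514.
Minimum: 31514 at k=3.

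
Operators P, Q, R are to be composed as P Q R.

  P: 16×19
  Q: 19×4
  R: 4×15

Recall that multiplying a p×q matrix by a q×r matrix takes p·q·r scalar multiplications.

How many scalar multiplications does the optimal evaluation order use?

Order (P (Q R)): (Q R): 19×4 by 4×15 → 19×15, cost 19·4·15 = 1140; (P (Q R)): 16×19 by 19×15 → 16×15, cost 16·19·15 = 4560; cumulative 5700. Total 5700.
Order ((P Q) R): (P Q): 16×19 by 19×4 → 16×4, cost 16·19·4 = 1216; ((P Q) R): 16×4 by 4×15 → 16×15, cost 16·4·15 = 960; cumulative 2176. Total 2176.
Minimum: 2176.

2176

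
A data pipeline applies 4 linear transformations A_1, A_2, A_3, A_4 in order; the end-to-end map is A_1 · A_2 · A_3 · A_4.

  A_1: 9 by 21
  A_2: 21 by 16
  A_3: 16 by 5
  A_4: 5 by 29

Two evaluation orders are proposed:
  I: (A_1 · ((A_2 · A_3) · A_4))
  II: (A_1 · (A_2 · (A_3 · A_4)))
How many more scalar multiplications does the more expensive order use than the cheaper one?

Order I = (A_1 · ((A_2 · A_3) · A_4)): (A_2 · A_3): 21×16 by 16×5 → 21×5, cost 21·16·5 = 1680; ((A_2 · A_3) · A_4): 21×5 by 5×29 → 21×29, cost 21·5·29 = 3045; cumulative 4725; (A_1 · ((A_2 · A_3) · A_4)): 9×21 by 21×29 → 9×29, cost 9·21·29 = 5481; cumulative 10206. Total 10206.
Order II = (A_1 · (A_2 · (A_3 · A_4))): (A_3 · A_4): 16×5 by 5×29 → 16×29, cost 16·5·29 = 2320; (A_2 · (A_3 · A_4)): 21×16 by 16×29 → 21×29, cost 21·16·29 = 9744; cumulative 12064; (A_1 · (A_2 · (A_3 · A_4))): 9×21 by 21×29 → 9×29, cost 9·21·29 = 5481; cumulative 17545. Total 17545.
Difference: |10206 − 17545| = 7339.

7339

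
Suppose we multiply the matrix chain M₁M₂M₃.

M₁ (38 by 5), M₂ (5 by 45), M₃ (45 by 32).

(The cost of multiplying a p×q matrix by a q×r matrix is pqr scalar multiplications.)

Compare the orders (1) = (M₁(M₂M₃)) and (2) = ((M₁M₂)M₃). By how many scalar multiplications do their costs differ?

Order (1) = (M₁(M₂M₃)): (M₂M₃): 5×45 by 45×32 → 5×32, cost 5·45·32 = 7200; (M₁(M₂M₃)): 38×5 by 5×32 → 38×32, cost 38·5·32 = 6080; cumulative 13280. Total 13280.
Order (2) = ((M₁M₂)M₃): (M₁M₂): 38×5 by 5×45 → 38×45, cost 38·5·45 = 8550; ((M₁M₂)M₃): 38×45 by 45×32 → 38×32, cost 38·45·32 = 54720; cumulative 63270. Total 63270.
Difference: |13280 − 63270| = 49990.

49990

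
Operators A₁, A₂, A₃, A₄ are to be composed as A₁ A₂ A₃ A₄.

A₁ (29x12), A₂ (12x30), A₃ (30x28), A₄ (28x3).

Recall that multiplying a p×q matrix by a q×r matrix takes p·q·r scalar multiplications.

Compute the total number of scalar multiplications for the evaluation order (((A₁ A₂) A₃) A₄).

37236

(A₁ A₂): 29×12 by 12×30 → 29×30, cost 29·12·30 = 10440
((A₁ A₂) A₃): 29×30 by 30×28 → 29×28, cost 29·30·28 = 24360; cumulative 34800
(((A₁ A₂) A₃) A₄): 29×28 by 28×3 → 29×3, cost 29·28·3 = 2436; cumulative 37236
Total: 37236 scalar multiplications.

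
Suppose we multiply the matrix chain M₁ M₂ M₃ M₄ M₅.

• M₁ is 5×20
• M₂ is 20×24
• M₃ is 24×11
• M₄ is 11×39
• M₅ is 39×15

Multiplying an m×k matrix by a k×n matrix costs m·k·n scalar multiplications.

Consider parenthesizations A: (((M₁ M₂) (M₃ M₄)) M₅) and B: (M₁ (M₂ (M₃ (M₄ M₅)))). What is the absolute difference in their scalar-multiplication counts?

1206

Order A = (((M₁ M₂) (M₃ M₄)) M₅): (M₁ M₂): 5×20 by 20×24 → 5×24, cost 5·20·24 = 2400; (M₃ M₄): 24×11 by 11×39 → 24×39, cost 24·11·39 = 10296; ((M₁ M₂) (M₃ M₄)): 5×24 by 24×39 → 5×39, cost 5·24·39 = 4680; cumulative 17376; (((M₁ M₂) (M₃ M₄)) M₅): 5×39 by 39×15 → 5×15, cost 5·39·15 = 2925; cumulative 20301. Total 20301.
Order B = (M₁ (M₂ (M₃ (M₄ M₅)))): (M₄ M₅): 11×39 by 39×15 → 11×15, cost 11·39·15 = 6435; (M₃ (M₄ M₅)): 24×11 by 11×15 → 24×15, cost 24·11·15 = 3960; cumulative 10395; (M₂ (M₃ (M₄ M₅))): 20×24 by 24×15 → 20×15, cost 20·24·15 = 7200; cumulative 17595; (M₁ (M₂ (M₃ (M₄ M₅)))): 5×20 by 20×15 → 5×15, cost 5·20·15 = 1500; cumulative 19095. Total 19095.
Difference: |20301 − 19095| = 1206.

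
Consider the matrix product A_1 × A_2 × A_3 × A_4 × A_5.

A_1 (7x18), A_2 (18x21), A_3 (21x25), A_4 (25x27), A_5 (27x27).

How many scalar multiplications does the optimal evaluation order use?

Adjacent pairs: A_1A_2 = 7·18·21 = 2646; A_2A_3 = 18·21·25 = 9450; A_3A_4 = 21·25·27 = 14175; A_4A_5 = 25·27·27 = 18225.
Length 3: A_1..A_3: k=1: 0+9450+7·18·25=12600; k=2: 2646+0+7·21·25=6321 → min 6321 | A_2..A_4: k=2: 0+14175+18·21·27=24381; k=3: 9450+0+18·25·27=21600 → min 21600 | A_3..A_5: k=3: 0+18225+21·25·27=32400; k=4: 14175+0+21·27·27=29484 → min 29484.
Length 4: A_1..A_4: k=1: 0+21600+7·18·27=25002; k=2: 2646+14175+7·21·27=20790; k=3: 6321+0+7·25·27=11046 → min 11046 | A_2..A_5: k=2: 0+29484+18·21·27=39690; k=3: 9450+18225+18·25·27=39825; k=4: 21600+0+18·27·27=34722 → min 34722.
Length 5: A_1..A_5: k=1: 0+34722+7·18·27=38124; k=2: 2646+29484+7·21·27=36099; k=3: 6321+18225+7·25·27=29271; k=4: 11046+0+7·27·27=16149 → min 16149.
Optimal order: ((((A_1 × A_2) × A_3) × A_4) × A_5) with cost 16149.

16149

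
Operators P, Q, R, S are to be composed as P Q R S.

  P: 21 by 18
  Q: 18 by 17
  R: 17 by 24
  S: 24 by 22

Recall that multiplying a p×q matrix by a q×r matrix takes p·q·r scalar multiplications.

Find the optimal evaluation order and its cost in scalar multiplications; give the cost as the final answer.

Adjacent pairs: PQ = 21·18·17 = 6426; QR = 18·17·24 = 7344; RS = 17·24·22 = 8976.
Length 3: P..R: k=1: 0+7344+21·18·24=16416; k=2: 6426+0+21·17·24=14994 → min 14994 | Q..S: k=2: 0+8976+18·17·22=15708; k=3: 7344+0+18·24·22=16848 → min 15708.
Length 4: P..S: k=1: 0+15708+21·18·22=24024; k=2: 6426+8976+21·17·22=23256; k=3: 14994+0+21·24·22=26082 → min 23256.
Optimal parenthesization: ((P Q) (R S)) with cost 23256.

23256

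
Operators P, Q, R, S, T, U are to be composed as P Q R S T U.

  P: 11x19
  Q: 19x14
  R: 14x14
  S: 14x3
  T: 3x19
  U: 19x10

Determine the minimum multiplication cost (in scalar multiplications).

Adjacent pairs: PQ = 11·19·14 = 2926; QR = 19·14·14 = 3724; RS = 14·14·3 = 588; ST = 14·3·19 = 798; TU = 3·19·10 = 570.
Length 3: P..R: k=1: 0+3724+11·19·14=6650; k=2: 2926+0+11·14·14=5082 → min 5082 | Q..S: k=2: 0+588+19·14·3=1386; k=3: 3724+0+19·14·3=4522 → min 1386 | R..T: k=3: 0+798+14·14·19=4522; k=4: 588+0+14·3·19=1386 → min 1386 | S..U: k=4: 0+570+14·3·10=990; k=5: 798+0+14·19·10=3458 → min 990.
Length 4: P..S: k=1: 0+1386+11·19·3=2013; k=2: 2926+588+11·14·3=3976; k=3: 5082+0+11·14·3=5544 → min 2013 | Q..T: k=2: 0+1386+19·14·19=6440; k=3: 3724+798+19·14·19=9576; k=4: 1386+0+19·3·19=2469 → min 2469 | R..U: k=3: 0+990+14·14·10=2950; k=4: 588+570+14·3·10=1578; k=5: 1386+0+14·19·10=4046 → min 1578.
Length 5: P..T: k=1: 0+2469+11·19·19=6440; k=2: 2926+1386+11·14·19=7238; k=3: 5082+798+11·14·19=8806; k=4: 2013+0+11·3·19=2640 → min 2640 | Q..U: k=2: 0+1578+19·14·10=4238; k=3: 3724+990+19·14·10=7374; k=4: 1386+570+19·3·10=2526; k=5: 2469+0+19·19·10=6079 → min 2526.
Length 6: P..U: k=1: 0+2526+11·19·10=4616; k=2: 2926+1578+11·14·10=6044; k=3: 5082+990+11·14·10=7612; k=4: 2013+570+11·3·10=2913; k=5: 2640+0+11·19·10=4730 → min 2913.
Optimal order: ((P (Q (R S))) (T U)) with cost 2913.

2913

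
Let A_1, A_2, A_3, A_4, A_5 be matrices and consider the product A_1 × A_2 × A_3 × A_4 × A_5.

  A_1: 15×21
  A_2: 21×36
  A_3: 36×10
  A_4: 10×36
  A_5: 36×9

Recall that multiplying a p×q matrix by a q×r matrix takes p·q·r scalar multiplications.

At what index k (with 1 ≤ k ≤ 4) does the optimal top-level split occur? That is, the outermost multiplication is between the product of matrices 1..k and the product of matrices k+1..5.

Adjacent pairs: A_1A_2 = 15·21·36 = 11340; A_2A_3 = 21·36·10 = 7560; A_3A_4 = 36·10·36 = 12960; A_4A_5 = 10·36·9 = 3240.
Length 3: A_1..A_3: k=1: 0+7560+15·21·10=10710; k=2: 11340+0+15·36·10=16740 → min 10710 | A_2..A_4: k=2: 0+12960+21·36·36=40176; k=3: 7560+0+21·10·36=15120 → min 15120 | A_3..A_5: k=3: 0+3240+36·10·9=6480; k=4: 12960+0+36·36·9=24624 → min 6480.
Length 4: A_1..A_4: k=1: 0+15120+15·21·36=26460; k=2: 11340+12960+15·36·36=43740; k=3: 10710+0+15·10·36=16110 → min 16110 | A_2..A_5: k=2: 0+6480+21·36·9=13284; k=3: 7560+3240+21·10·9=12690; k=4: 15120+0+21·36·9=21924 → min 12690.
Top-level splits: k=1: (A_1..A_1)·(A_2..A_5) → 0+12690+15·21·9 = 15525; k=2: (A_1..A_2)·(A_3..A_5) → 11340+6480+15·36·9 = 22680; k=3: (A_1..A_3)·(A_4..A_5) → 10710+3240+15·10·9 = 15300; k=4: (A_1..A_4)·(A_5..A_5) → 16110+0+15·36·9 = 20970.
Best split is after A_3, i.e. k = 3.

3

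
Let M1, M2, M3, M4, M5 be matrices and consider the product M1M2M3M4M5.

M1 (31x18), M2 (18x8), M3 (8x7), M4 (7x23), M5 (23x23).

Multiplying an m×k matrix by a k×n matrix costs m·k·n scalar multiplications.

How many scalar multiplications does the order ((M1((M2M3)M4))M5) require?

(M2M3): 18×8 by 8×7 → 18×7, cost 18·8·7 = 1008
((M2M3)M4): 18×7 by 7×23 → 18×23, cost 18·7·23 = 2898; cumulative 3906
(M1((M2M3)M4)): 31×18 by 18×23 → 31×23, cost 31·18·23 = 12834; cumulative 16740
((M1((M2M3)M4))M5): 31×23 by 23×23 → 31×23, cost 31·23·23 = 16399; cumulative 33139
Total: 33139 scalar multiplications.

33139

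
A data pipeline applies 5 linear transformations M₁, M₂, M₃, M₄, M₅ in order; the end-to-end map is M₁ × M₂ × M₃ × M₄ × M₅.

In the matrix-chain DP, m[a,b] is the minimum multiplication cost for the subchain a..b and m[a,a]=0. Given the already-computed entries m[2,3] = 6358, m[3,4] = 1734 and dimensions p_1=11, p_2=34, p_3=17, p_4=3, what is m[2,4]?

2856

m[2,4] = min over k∈[2,3] of m[2,k]+m[k+1,4]+p_{1}·p_k·p_{4}.
k=2: 0 + 1734 + 11·34·3 = 2856; k=3: 6358 + 0 + 11·17·3 = 6919.
Minimum: 2856 at k=2.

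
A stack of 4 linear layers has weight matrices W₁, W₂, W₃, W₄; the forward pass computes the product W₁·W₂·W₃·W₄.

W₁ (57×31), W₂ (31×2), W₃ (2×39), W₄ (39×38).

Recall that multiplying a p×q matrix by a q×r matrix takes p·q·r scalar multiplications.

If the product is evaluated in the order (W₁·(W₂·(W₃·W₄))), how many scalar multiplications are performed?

(W₃·W₄): 2×39 by 39×38 → 2×38, cost 2·39·38 = 2964
(W₂·(W₃·W₄)): 31×2 by 2×38 → 31×38, cost 31·2·38 = 2356; cumulative 5320
(W₁·(W₂·(W₃·W₄))): 57×31 by 31×38 → 57×38, cost 57·31·38 = 67146; cumulative 72466
Total: 72466 scalar multiplications.

72466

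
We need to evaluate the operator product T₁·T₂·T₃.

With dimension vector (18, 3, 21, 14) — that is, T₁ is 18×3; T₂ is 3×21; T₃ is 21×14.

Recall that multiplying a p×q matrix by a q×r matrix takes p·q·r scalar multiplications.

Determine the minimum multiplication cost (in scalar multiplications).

1638

Order (T₁·(T₂·T₃)): (T₂·T₃): 3×21 by 21×14 → 3×14, cost 3·21·14 = 882; (T₁·(T₂·T₃)): 18×3 by 3×14 → 18×14, cost 18·3·14 = 756; cumulative 1638. Total 1638.
Order ((T₁·T₂)·T₃): (T₁·T₂): 18×3 by 3×21 → 18×21, cost 18·3·21 = 1134; ((T₁·T₂)·T₃): 18×21 by 21×14 → 18×14, cost 18·21·14 = 5292; cumulative 6426. Total 6426.
Minimum: 1638.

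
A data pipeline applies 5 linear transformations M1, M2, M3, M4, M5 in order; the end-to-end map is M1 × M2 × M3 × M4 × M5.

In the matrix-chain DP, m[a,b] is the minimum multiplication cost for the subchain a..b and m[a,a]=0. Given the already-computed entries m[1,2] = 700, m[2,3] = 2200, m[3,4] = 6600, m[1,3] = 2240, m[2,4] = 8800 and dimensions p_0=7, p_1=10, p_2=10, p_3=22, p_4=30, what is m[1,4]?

m[1,4] = min over k∈[1,3] of m[1,k]+m[k+1,4]+p_{0}·p_k·p_{4}.
k=1: 0 + 8800 + 7·10·30 = 10900; k=2: 700 + 6600 + 7·10·30 = 9400; k=3: 2240 + 0 + 7·22·30 = 6860.
Minimum: 6860 at k=3.

6860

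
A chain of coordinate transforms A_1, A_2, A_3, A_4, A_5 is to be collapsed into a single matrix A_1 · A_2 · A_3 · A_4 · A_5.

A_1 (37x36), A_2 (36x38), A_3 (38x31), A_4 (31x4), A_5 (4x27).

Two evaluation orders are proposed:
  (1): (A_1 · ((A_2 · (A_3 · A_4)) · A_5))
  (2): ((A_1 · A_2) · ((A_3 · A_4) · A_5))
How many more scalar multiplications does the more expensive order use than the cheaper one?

47358

Order (1) = (A_1 · ((A_2 · (A_3 · A_4)) · A_5)): (A_3 · A_4): 38×31 by 31×4 → 38×4, cost 38·31·4 = 4712; (A_2 · (A_3 · A_4)): 36×38 by 38×4 → 36×4, cost 36·38·4 = 5472; cumulative 10184; ((A_2 · (A_3 · A_4)) · A_5): 36×4 by 4×27 → 36×27, cost 36·4·27 = 3888; cumulative 14072; (A_1 · ((A_2 · (A_3 · A_4)) · A_5)): 37×36 by 36×27 → 37×27, cost 37·36·27 = 35964; cumulative 50036. Total 50036.
Order (2) = ((A_1 · A_2) · ((A_3 · A_4) · A_5)): (A_1 · A_2): 37×36 by 36×38 → 37×38, cost 37·36·38 = 50616; (A_3 · A_4): 38×31 by 31×4 → 38×4, cost 38·31·4 = 4712; ((A_3 · A_4) · A_5): 38×4 by 4×27 → 38×27, cost 38·4·27 = 4104; cumulative 8816; ((A_1 · A_2) · ((A_3 · A_4) · A_5)): 37×38 by 38×27 → 37×27, cost 37·38·27 = 37962; cumulative 97394. Total 97394.
Difference: |50036 − 97394| = 47358.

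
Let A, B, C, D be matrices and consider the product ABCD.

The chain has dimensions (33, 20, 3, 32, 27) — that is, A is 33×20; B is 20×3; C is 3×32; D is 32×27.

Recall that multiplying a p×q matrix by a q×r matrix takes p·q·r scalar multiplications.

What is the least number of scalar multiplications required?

7245

Adjacent pairs: AB = 33·20·3 = 1980; BC = 20·3·32 = 1920; CD = 3·32·27 = 2592.
Length 3: A..C: k=1: 0+1920+33·20·32=23040; k=2: 1980+0+33·3·32=5148 → min 5148 | B..D: k=2: 0+2592+20·3·27=4212; k=3: 1920+0+20·32·27=19200 → min 4212.
Length 4: A..D: k=1: 0+4212+33·20·27=22032; k=2: 1980+2592+33·3·27=7245; k=3: 5148+0+33·32·27=33660 → min 7245.
Optimal order: ((AB)(CD)) with cost 7245.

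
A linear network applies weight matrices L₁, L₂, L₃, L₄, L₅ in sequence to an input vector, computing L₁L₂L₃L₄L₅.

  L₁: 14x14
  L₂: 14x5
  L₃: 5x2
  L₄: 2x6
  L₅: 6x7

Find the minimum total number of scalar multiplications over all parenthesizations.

Adjacent pairs: L₁L₂ = 14·14·5 = 980; L₂L₃ = 14·5·2 = 140; L₃L₄ = 5·2·6 = 60; L₄L₅ = 2·6·7 = 84.
Length 3: L₁..L₃: k=1: 0+140+14·14·2=532; k=2: 980+0+14·5·2=1120 → min 532 | L₂..L₄: k=2: 0+60+14·5·6=480; k=3: 140+0+14·2·6=308 → min 308 | L₃..L₅: k=3: 0+84+5·2·7=154; k=4: 60+0+5·6·7=270 → min 154.
Length 4: L₁..L₄: k=1: 0+308+14·14·6=1484; k=2: 980+60+14·5·6=1460; k=3: 532+0+14·2·6=700 → min 700 | L₂..L₅: k=2: 0+154+14·5·7=644; k=3: 140+84+14·2·7=420; k=4: 308+0+14·6·7=896 → min 420.
Length 5: L₁..L₅: k=1: 0+420+14·14·7=1792; k=2: 980+154+14·5·7=1624; k=3: 532+84+14·2·7=812; k=4: 700+0+14·6·7=1288 → min 812.
Optimal order: ((L₁(L₂L₃))(L₄L₅)) with cost 812.

812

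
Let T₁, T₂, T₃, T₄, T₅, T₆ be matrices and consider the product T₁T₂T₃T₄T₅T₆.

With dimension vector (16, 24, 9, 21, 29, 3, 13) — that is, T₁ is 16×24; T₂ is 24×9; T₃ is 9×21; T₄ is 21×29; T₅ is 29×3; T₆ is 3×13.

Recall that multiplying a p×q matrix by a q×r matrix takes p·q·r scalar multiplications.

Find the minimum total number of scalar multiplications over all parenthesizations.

4818

Adjacent pairs: T₁T₂ = 16·24·9 = 3456; T₂T₃ = 24·9·21 = 4536; T₃T₄ = 9·21·29 = 5481; T₄T₅ = 21·29·3 = 1827; T₅T₆ = 29·3·13 = 1131.
Length 3: T₁..T₃: k=1: 0+4536+16·24·21=12600; k=2: 3456+0+16·9·21=6480 → min 6480 | T₂..T₄: k=2: 0+5481+24·9·29=11745; k=3: 4536+0+24·21·29=19152 → min 11745 | T₃..T₅: k=3: 0+1827+9·21·3=2394; k=4: 5481+0+9·29·3=6264 → min 2394 | T₄..T₆: k=4: 0+1131+21·29·13=9048; k=5: 1827+0+21·3·13=2646 → min 2646.
Length 4: T₁..T₄: k=1: 0+11745+16·24·29=22881; k=2: 3456+5481+16·9·29=13113; k=3: 6480+0+16·21·29=16224 → min 13113 | T₂..T₅: k=2: 0+2394+24·9·3=3042; k=3: 4536+1827+24·21·3=7875; k=4: 11745+0+24·29·3=13833 → min 3042 | T₃..T₆: k=3: 0+2646+9·21·13=5103; k=4: 5481+1131+9·29·13=10005; k=5: 2394+0+9·3·13=2745 → min 2745.
Length 5: T₁..T₅: k=1: 0+3042+16·24·3=4194; k=2: 3456+2394+16·9·3=6282; k=3: 6480+1827+16·21·3=9315; k=4: 13113+0+16·29·3=14505 → min 4194 | T₂..T₆: k=2: 0+2745+24·9·13=5553; k=3: 4536+2646+24·21·13=13734; k=4: 11745+1131+24·29·13=21924; k=5: 3042+0+24·3·13=3978 → min 3978.
Length 6: T₁..T₆: k=1: 0+3978+16·24·13=8970; k=2: 3456+2745+16·9·13=8073; k=3: 6480+2646+16·21·13=13494; k=4: 13113+1131+16·29·13=20276; k=5: 4194+0+16·3·13=4818 → min 4818.
Optimal order: ((T₁(T₂(T₃(T₄T₅))))T₆) with cost 4818.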